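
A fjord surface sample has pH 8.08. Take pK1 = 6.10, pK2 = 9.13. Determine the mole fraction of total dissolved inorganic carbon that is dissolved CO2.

α₀ = 1 / (1 + K1/[H⁺] + K1K2/[H⁺]²) = 1 / (1 + 10^+1.98 + 10^+0.93)
   = 1 / (1 + 95.499 + 8.5114) = 1/105.01 = 0.009523

α₀ = 0.00952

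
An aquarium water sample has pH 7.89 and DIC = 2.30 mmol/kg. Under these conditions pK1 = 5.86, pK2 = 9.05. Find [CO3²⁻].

α₂ = 1 / (1 + [H⁺]/K2 + [H⁺]²/(K1K2)) = 1 / (1 + 10^+1.16 + 10^-0.87)
   = 1 / (1 + 14.454 + 0.13490) = 1/15.589 = 0.06415
[CO3²⁻] = α₂ × DIC = 0.06415 × 2.30 = 0.148 mmol/kg

[CO3²⁻] = 0.148 mmol/kg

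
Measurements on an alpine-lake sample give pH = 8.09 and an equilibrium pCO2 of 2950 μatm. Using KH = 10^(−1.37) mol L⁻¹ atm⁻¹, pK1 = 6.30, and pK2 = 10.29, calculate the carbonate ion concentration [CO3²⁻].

[CO3²⁻] = 0.0490 mmol/L

[CO2*] = KH · pCO2 = 10^(−1.37) × 2950×10^-6 = 1.258×10^-4 mol/L
α₀ = 1/(1 + K1/[H⁺] + K1K2/[H⁺]²) = 1/(1 + 10^+1.79 + 10^-0.41) = 0.01586
DIC = [CO2*]/α₀ = 1.258×10^-4 / 0.01586 = 7.934 mmol/L
[CO3²⁻] = α₂·DIC; α₂ = 0.006171, so [CO3²⁻] = 0.006171 × 7.934 = 0.0490 mmol/L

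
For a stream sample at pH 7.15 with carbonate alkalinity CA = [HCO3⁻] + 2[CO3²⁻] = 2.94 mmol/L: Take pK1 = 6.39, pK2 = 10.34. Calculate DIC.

DIC = 3.45 mmol/L

CA = [HCO3⁻] + 2[CO3²⁻] = (α₁ + 2α₂)·DIC
At pH 7.15: [H⁺]/K1 = 10^-0.76 = 0.17378, K2/[H⁺] = 10^-3.19 = 0.00064565
α₁ = 1/(1 + 0.17378 + 0.00064565) = 1/1.1744 = 0.8515; α₂ = α₁·K2/[H⁺] = 0.0005498
α₁ + 2α₂ = 0.8526
DIC = CA / (α₁ + 2α₂) = 2.94 / 0.8526 = 3.45 mmol/L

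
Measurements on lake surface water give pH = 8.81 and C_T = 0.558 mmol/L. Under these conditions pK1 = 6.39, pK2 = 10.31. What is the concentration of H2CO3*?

α₀ = 1 / (1 + K1/[H⁺] + K1K2/[H⁺]²) = 1 / (1 + 10^+2.42 + 10^+0.92)
   = 1 / (1 + 263.03 + 8.3176) = 1/272.34 = 0.003672
[CO2*] = α₀ × DIC = 0.003672 × 0.558 = 0.00205 mmol/L = 2.05 μmol/L

[CO2*] = 2.05 μmol/L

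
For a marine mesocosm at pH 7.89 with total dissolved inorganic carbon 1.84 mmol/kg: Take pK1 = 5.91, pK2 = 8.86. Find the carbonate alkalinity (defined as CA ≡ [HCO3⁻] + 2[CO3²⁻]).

CA = 2.00 mmol/kg

CA = [HCO3⁻] + 2[CO3²⁻] = (α₁ + 2α₂)·DIC
At pH 7.89: [H⁺]/K1 = 10^-1.98 = 0.010471, K2/[H⁺] = 10^-0.97 = 0.10715
α₁ = 1/(1 + 0.010471 + 0.10715) = 1/1.1176 = 0.8948; α₂ = α₁·K2/[H⁺] = 0.09587
α₁ + 2α₂ = 1.0865
CA = 1.0865 × 1.84 = 2.00 mmol/kg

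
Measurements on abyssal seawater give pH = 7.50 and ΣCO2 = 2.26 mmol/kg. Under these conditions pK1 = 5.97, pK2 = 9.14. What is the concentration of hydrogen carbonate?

α₁ = 1 / (1 + [H⁺]/K1 + K2/[H⁺]) = 1 / (1 + 10^-1.53 + 10^-1.64)
   = 1 / (1 + 0.029512 + 0.022909) = 1/1.0524 = 0.9502
[HCO3⁻] = α₁ × DIC = 0.9502 × 2.26 = 2.15 mmol/kg

[HCO3⁻] = 2.15 mmol/kg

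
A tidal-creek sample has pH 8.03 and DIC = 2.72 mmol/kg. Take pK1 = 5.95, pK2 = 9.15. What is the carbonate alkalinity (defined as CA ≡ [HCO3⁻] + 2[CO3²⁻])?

CA = [HCO3⁻] + 2[CO3²⁻] = (α₁ + 2α₂)·DIC
At pH 8.03: [H⁺]/K1 = 10^-2.08 = 0.0083176, K2/[H⁺] = 10^-1.12 = 0.075858
α₁ = 1/(1 + 0.0083176 + 0.075858) = 1/1.0842 = 0.9224; α₂ = α₁·K2/[H⁺] = 0.06997
α₁ + 2α₂ = 1.0623
CA = 1.0623 × 2.72 = 2.89 mmol/kg

CA = 2.89 mmol/kg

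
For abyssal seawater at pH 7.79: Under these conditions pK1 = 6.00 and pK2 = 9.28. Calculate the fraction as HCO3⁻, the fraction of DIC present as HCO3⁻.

α₁ = 1 / (1 + [H⁺]/K1 + K2/[H⁺]) = 1 / (1 + 10^-1.79 + 10^-1.49)
   = 1 / (1 + 0.016218 + 0.032359) = 1/1.0486 = 0.9537

α₁ = 0.954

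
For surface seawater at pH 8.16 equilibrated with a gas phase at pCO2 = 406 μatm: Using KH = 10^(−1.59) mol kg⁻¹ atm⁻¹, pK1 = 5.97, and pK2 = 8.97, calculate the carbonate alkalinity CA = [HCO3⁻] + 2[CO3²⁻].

[CO2*] = KH · pCO2 = 10^(−1.59) × 406×10^-6 = 1.044×10^-5 mol/kg
α₀ = 1/(1 + K1/[H⁺] + K1K2/[H⁺]²) = 1/(1 + 10^+2.19 + 10^+1.38) = 0.005560
DIC = [CO2*]/α₀ = 1.044×10^-5 / 0.005560 = 1.877 mmol/kg
CA = (α₁ + 2α₂)·DIC = (0.8611 + 2×0.1334) × 1.877 = 2.12 mmol/kg

CA = 2.12 mmol/kg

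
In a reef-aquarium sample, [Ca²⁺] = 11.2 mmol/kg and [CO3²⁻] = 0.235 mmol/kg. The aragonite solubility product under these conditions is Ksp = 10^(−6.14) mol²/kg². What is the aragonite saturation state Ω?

Ω = 3.63

Ksp = 10^(−6.14) = 7.244×10^-7
Ω = [Ca²⁺][CO3²⁻]/Ksp = (11.2×10^-3)(0.235×10^-3) / 7.244×10^-7 = 3.63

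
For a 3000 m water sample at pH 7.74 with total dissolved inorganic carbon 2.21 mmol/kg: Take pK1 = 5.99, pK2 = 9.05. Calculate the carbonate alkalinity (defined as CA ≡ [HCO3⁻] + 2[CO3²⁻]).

CA = [HCO3⁻] + 2[CO3²⁻] = (α₁ + 2α₂)·DIC
At pH 7.74: [H⁺]/K1 = 10^-1.75 = 0.017783, K2/[H⁺] = 10^-1.31 = 0.048978
α₁ = 1/(1 + 0.017783 + 0.048978) = 1/1.0668 = 0.9374; α₂ = α₁·K2/[H⁺] = 0.04591
α₁ + 2α₂ = 1.0292
CA = 1.0292 × 2.21 = 2.27 mmol/kg

CA = 2.27 mmol/kg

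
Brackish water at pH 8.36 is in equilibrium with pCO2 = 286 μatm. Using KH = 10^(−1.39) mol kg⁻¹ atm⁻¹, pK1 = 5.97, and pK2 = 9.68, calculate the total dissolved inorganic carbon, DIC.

DIC = 3.01 mmol/kg

[CO2*] = KH · pCO2 = 10^(−1.39) × 286×10^-6 = 1.165×10^-5 mol/kg
α₀ = 1/(1 + K1/[H⁺] + K1K2/[H⁺]²) = 1/(1 + 10^+2.39 + 10^+1.07) = 0.003873
DIC = [CO2*]/α₀ = 1.165×10^-5 / 0.003873 = 3.01 mmol/kg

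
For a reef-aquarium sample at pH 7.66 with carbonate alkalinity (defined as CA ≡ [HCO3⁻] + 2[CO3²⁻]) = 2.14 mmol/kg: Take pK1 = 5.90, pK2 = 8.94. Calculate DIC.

DIC = 2.07 mmol/kg

CA = [HCO3⁻] + 2[CO3²⁻] = (α₁ + 2α₂)·DIC
At pH 7.66: [H⁺]/K1 = 10^-1.76 = 0.017378, K2/[H⁺] = 10^-1.28 = 0.052481
α₁ = 1/(1 + 0.017378 + 0.052481) = 1/1.0699 = 0.9347; α₂ = α₁·K2/[H⁺] = 0.04905
α₁ + 2α₂ = 1.0328
DIC = CA / (α₁ + 2α₂) = 2.14 / 1.0328 = 2.07 mmol/kg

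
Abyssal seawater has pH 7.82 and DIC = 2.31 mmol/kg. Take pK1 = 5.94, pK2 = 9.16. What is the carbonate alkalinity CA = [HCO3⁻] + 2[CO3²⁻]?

CA = [HCO3⁻] + 2[CO3²⁻] = (α₁ + 2α₂)·DIC
At pH 7.82: [H⁺]/K1 = 10^-1.88 = 0.013183, K2/[H⁺] = 10^-1.34 = 0.045709
α₁ = 1/(1 + 0.013183 + 0.045709) = 1/1.0589 = 0.9444; α₂ = α₁·K2/[H⁺] = 0.04317
α₁ + 2α₂ = 1.0307
CA = 1.0307 × 2.31 = 2.38 mmol/kg

CA = 2.38 mmol/kg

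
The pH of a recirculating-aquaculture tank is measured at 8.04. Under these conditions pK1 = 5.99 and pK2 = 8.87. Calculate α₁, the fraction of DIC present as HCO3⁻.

α₁ = 0.864

α₁ = 1 / (1 + [H⁺]/K1 + K2/[H⁺]) = 1 / (1 + 10^-2.05 + 10^-0.83)
   = 1 / (1 + 0.0089125 + 0.14791) = 1/1.1568 = 0.8644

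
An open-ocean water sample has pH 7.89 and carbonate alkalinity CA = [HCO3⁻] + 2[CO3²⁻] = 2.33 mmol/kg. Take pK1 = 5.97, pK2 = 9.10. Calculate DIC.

CA = [HCO3⁻] + 2[CO3²⁻] = (α₁ + 2α₂)·DIC
At pH 7.89: [H⁺]/K1 = 10^-1.92 = 0.012023, K2/[H⁺] = 10^-1.21 = 0.061660
α₁ = 1/(1 + 0.012023 + 0.061660) = 1/1.0737 = 0.9314; α₂ = α₁·K2/[H⁺] = 0.05743
α₁ + 2α₂ = 1.0462
DIC = CA / (α₁ + 2α₂) = 2.33 / 1.0462 = 2.23 mmol/kg

DIC = 2.23 mmol/kg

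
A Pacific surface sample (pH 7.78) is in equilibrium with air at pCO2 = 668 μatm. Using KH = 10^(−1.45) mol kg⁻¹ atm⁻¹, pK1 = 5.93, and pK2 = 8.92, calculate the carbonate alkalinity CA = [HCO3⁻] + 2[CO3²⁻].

CA = 1.92 mmol/kg

[CO2*] = KH · pCO2 = 10^(−1.45) × 668×10^-6 = 2.370×10^-5 mol/kg
α₀ = 1/(1 + K1/[H⁺] + K1K2/[H⁺]²) = 1/(1 + 10^+1.85 + 10^+0.71) = 0.01300
DIC = [CO2*]/α₀ = 2.370×10^-5 / 0.01300 = 1.823 mmol/kg
CA = (α₁ + 2α₂)·DIC = (0.9203 + 2×0.06667) × 1.823 = 1.92 mmol/kg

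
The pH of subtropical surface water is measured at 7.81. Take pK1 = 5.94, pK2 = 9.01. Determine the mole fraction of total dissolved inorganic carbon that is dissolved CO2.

α₀ = 1 / (1 + K1/[H⁺] + K1K2/[H⁺]²) = 1 / (1 + 10^+1.87 + 10^+0.67)
   = 1 / (1 + 74.131 + 4.6774) = 1/79.808 = 0.01253

α₀ = 0.0125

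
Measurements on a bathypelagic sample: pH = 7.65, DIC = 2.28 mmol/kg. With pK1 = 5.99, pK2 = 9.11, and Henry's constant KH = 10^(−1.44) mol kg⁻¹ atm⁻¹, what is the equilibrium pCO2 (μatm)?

pCO2 = 1300 μatm

α₀ = 1 / (1 + K1/[H⁺] + K1K2/[H⁺]²) = 1 / (1 + 10^+1.66 + 10^+0.20)
   = 1 / (1 + 45.709 + 1.5849) = 1/48.294 = 0.02071
[CO2*] = α₀ × DIC = 0.02071 × 2.28 = 0.04721 mmol/kg
pCO2 = [CO2*]/KH = 4.721×10^-5 / 3.631×10^-2 = 1300 μatm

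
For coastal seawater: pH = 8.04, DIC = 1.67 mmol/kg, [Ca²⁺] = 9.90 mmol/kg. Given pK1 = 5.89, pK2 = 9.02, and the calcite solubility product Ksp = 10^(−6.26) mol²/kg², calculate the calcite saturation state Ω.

Ω = 2.83

α₂ = 1 / (1 + [H⁺]/K2 + [H⁺]²/(K1K2)) = 1 / (1 + 10^+0.98 + 10^-1.17)
   = 1 / (1 + 9.5499 + 0.067608) = 1/10.618 = 0.09418
[CO3²⁻] = α₂ × DIC = 0.09418 × 1.67 = 0.1573 mmol/kg
Ksp = 10^(−6.26) = 5.495×10^-7
Ω = [Ca²⁺][CO3²⁻]/Ksp = (9.90×10^-3)(1.573×10^-4) / 5.495×10^-7 = 2.83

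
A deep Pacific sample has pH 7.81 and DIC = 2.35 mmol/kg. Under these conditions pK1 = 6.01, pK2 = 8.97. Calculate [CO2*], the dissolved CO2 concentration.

α₀ = 1 / (1 + K1/[H⁺] + K1K2/[H⁺]²) = 1 / (1 + 10^+1.80 + 10^+0.64)
   = 1 / (1 + 63.096 + 4.3652) = 1/68.461 = 0.01461
[CO2*] = α₀ × DIC = 0.01461 × 2.35 = 0.0343 mmol/kg

[CO2*] = 0.0343 mmol/kg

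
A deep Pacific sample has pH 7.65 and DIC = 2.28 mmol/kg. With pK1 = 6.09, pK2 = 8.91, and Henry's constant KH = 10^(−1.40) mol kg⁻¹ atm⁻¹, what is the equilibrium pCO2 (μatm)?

pCO2 = 1460 μatm

α₀ = 1 / (1 + K1/[H⁺] + K1K2/[H⁺]²) = 1 / (1 + 10^+1.56 + 10^+0.30)
   = 1 / (1 + 36.308 + 1.9953) = 1/39.303 = 0.02544
[CO2*] = α₀ × DIC = 0.02544 × 2.28 = 0.05801 mmol/kg
pCO2 = [CO2*]/KH = 5.801×10^-5 / 3.981×10^-2 = 1460 μatm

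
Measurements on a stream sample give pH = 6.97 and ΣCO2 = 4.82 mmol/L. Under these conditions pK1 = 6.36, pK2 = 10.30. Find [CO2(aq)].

[CO2*] = 0.950 mmol/L

α₀ = 1 / (1 + K1/[H⁺] + K1K2/[H⁺]²) = 1 / (1 + 10^+0.61 + 10^-2.72)
   = 1 / (1 + 4.0738 + 0.0019055) = 1/5.0757 = 0.1970
[CO2*] = α₀ × DIC = 0.1970 × 4.82 = 0.950 mmol/L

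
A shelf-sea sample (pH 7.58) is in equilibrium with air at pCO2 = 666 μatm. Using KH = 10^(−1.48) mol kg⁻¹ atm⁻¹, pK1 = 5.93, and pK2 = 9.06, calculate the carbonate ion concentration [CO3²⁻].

[CO3²⁻] = 0.0326 mmol/kg

[CO2*] = KH · pCO2 = 10^(−1.48) × 666×10^-6 = 2.205×10^-5 mol/kg
α₀ = 1/(1 + K1/[H⁺] + K1K2/[H⁺]²) = 1/(1 + 10^+1.65 + 10^+0.17) = 0.02121
DIC = [CO2*]/α₀ = 2.205×10^-5 / 0.02121 = 1.040 mmol/kg
[CO3²⁻] = α₂·DIC; α₂ = 0.03137, so [CO3²⁻] = 0.03137 × 1.040 = 0.0326 mmol/kg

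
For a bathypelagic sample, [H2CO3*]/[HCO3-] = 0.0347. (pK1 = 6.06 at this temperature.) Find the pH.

pH = 7.52

From K1 = [H⁺][HCO3-]/[H2CO3*]:  pH = pK1 − log₁₀([H2CO3*]/[HCO3-])
log₁₀(0.0347) = -1.460
pH = 6.06 − (-1.460) = 7.52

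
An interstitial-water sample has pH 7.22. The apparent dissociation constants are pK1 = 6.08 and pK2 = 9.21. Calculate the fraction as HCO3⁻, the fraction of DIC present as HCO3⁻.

α₁ = 1 / (1 + [H⁺]/K1 + K2/[H⁺]) = 1 / (1 + 10^-1.14 + 10^-1.99)
   = 1 / (1 + 0.072444 + 0.010233) = 1/1.0827 = 0.9236

α₁ = 0.924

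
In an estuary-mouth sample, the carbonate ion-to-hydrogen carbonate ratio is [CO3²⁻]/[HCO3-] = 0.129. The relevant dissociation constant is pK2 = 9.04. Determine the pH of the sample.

From K2 = [H⁺][CO3²⁻]/[HCO3-]:  pH = pK2 + log₁₀([CO3²⁻]/[HCO3-])
log₁₀(0.129) = -0.889
pH = 9.04 + (-0.889) = 8.15

pH = 8.15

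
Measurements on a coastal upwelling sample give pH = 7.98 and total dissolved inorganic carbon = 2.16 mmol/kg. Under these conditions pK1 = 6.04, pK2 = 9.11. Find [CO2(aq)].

α₀ = 1 / (1 + K1/[H⁺] + K1K2/[H⁺]²) = 1 / (1 + 10^+1.94 + 10^+0.81)
   = 1 / (1 + 87.096 + 6.4565) = 1/94.553 = 0.01058
[CO2*] = α₀ × DIC = 0.01058 × 2.16 = 0.0228 mmol/kg

[CO2*] = 0.0228 mmol/kg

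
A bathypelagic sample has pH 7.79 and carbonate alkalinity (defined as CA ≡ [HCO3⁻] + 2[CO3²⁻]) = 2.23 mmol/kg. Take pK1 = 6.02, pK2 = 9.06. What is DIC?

CA = [HCO3⁻] + 2[CO3²⁻] = (α₁ + 2α₂)·DIC
At pH 7.79: [H⁺]/K1 = 10^-1.77 = 0.016982, K2/[H⁺] = 10^-1.27 = 0.053703
α₁ = 1/(1 + 0.016982 + 0.053703) = 1/1.0707 = 0.9340; α₂ = α₁·K2/[H⁺] = 0.05016
α₁ + 2α₂ = 1.0343
DIC = CA / (α₁ + 2α₂) = 2.23 / 1.0343 = 2.16 mmol/kg

DIC = 2.16 mmol/kg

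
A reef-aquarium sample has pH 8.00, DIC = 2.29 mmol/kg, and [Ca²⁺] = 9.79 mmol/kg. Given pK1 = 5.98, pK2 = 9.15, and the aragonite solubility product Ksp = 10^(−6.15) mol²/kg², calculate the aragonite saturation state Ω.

α₂ = 1 / (1 + [H⁺]/K2 + [H⁺]²/(K1K2)) = 1 / (1 + 10^+1.15 + 10^-0.87)
   = 1 / (1 + 14.125 + 0.13490) = 1/15.260 = 0.06553
[CO3²⁻] = α₂ × DIC = 0.06553 × 2.29 = 0.1501 mmol/kg
Ksp = 10^(−6.15) = 7.079×10^-7
Ω = [Ca²⁺][CO3²⁻]/Ksp = (9.79×10^-3)(1.501×10^-4) / 7.079×10^-7 = 2.08

Ω = 2.08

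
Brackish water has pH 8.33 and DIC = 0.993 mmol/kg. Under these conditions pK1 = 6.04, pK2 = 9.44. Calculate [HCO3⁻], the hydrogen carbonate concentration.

[HCO3⁻] = 0.917 mmol/kg

α₁ = 1 / (1 + [H⁺]/K1 + K2/[H⁺]) = 1 / (1 + 10^-2.29 + 10^-1.11)
   = 1 / (1 + 0.0051286 + 0.077625) = 1/1.0828 = 0.9236
[HCO3⁻] = α₁ × DIC = 0.9236 × 0.993 = 0.917 mmol/kg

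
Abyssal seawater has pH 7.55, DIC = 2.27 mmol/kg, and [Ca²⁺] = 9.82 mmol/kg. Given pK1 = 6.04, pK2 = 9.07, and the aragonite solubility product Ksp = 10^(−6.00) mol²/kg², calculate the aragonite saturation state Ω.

α₂ = 1 / (1 + [H⁺]/K2 + [H⁺]²/(K1K2)) = 1 / (1 + 10^+1.52 + 10^+0.01)
   = 1 / (1 + 33.113 + 1.0233) = 1/35.136 = 0.02846
[CO3²⁻] = α₂ × DIC = 0.02846 × 2.27 = 0.06461 mmol/kg
Ksp = 10^(−6.00) = 1.000×10^-6
Ω = [Ca²⁺][CO3²⁻]/Ksp = (9.82×10^-3)(6.461×10^-5) / 1.000×10^-6 = 0.634

Ω = 0.634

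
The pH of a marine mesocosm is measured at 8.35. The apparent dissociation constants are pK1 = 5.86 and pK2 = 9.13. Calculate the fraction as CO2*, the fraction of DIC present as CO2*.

α₀ = 0.00277

α₀ = 1 / (1 + K1/[H⁺] + K1K2/[H⁺]²) = 1 / (1 + 10^+2.49 + 10^+1.71)
   = 1 / (1 + 309.03 + 51.286) = 1/361.32 = 0.002768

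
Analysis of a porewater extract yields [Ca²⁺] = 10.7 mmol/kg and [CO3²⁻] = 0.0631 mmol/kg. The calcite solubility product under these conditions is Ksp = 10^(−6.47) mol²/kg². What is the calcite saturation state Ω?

Ω = 1.99

Ksp = 10^(−6.47) = 3.388×10^-7
Ω = [Ca²⁺][CO3²⁻]/Ksp = (10.7×10^-3)(0.0631×10^-3) / 3.388×10^-7 = 1.99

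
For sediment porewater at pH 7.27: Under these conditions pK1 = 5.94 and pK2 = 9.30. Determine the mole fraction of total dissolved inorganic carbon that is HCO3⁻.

α₁ = 1 / (1 + [H⁺]/K1 + K2/[H⁺]) = 1 / (1 + 10^-1.33 + 10^-2.03)
   = 1 / (1 + 0.046774 + 0.0093325) = 1/1.0561 = 0.9469

α₁ = 0.947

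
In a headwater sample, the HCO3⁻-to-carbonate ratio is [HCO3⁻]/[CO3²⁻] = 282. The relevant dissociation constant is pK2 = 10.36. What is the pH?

pH = 7.91

From K2 = [H⁺][CO3²⁻]/[HCO3⁻]:  pH = pK2 − log₁₀([HCO3⁻]/[CO3²⁻])
log₁₀(282) = +2.450
pH = 10.36 − (+2.450) = 7.91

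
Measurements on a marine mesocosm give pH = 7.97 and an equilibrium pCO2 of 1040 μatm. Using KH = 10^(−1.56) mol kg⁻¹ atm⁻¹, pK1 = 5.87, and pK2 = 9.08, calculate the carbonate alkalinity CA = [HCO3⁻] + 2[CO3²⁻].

CA = 4.17 mmol/kg

[CO2*] = KH · pCO2 = 10^(−1.56) × 1040×10^-6 = 2.864×10^-5 mol/kg
α₀ = 1/(1 + K1/[H⁺] + K1K2/[H⁺]²) = 1/(1 + 10^+2.10 + 10^+0.99) = 0.007317
DIC = [CO2*]/α₀ = 2.864×10^-5 / 0.007317 = 3.915 mmol/kg
CA = (α₁ + 2α₂)·DIC = (0.9212 + 2×0.07151) × 3.915 = 4.17 mmol/kg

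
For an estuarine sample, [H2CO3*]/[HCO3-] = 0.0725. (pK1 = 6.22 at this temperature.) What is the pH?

From K1 = [H⁺][HCO3-]/[H2CO3*]:  pH = pK1 − log₁₀([H2CO3*]/[HCO3-])
log₁₀(0.0725) = -1.140
pH = 6.22 − (-1.140) = 7.36

pH = 7.36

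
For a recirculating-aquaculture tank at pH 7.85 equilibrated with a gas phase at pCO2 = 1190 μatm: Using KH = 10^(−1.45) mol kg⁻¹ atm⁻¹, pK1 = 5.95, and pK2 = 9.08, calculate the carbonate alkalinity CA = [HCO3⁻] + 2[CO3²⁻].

[CO2*] = KH · pCO2 = 10^(−1.45) × 1190×10^-6 = 4.222×10^-5 mol/kg
α₀ = 1/(1 + K1/[H⁺] + K1K2/[H⁺]²) = 1/(1 + 10^+1.90 + 10^+0.67) = 0.01175
DIC = [CO2*]/α₀ = 4.222×10^-5 / 0.01175 = 3.594 mmol/kg
CA = (α₁ + 2α₂)·DIC = (0.9333 + 2×0.05496) × 3.594 = 3.75 mmol/kg

CA = 3.75 mmol/kg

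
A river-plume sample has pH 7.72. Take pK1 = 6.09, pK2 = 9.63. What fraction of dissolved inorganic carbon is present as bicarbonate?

α₁ = 1 / (1 + [H⁺]/K1 + K2/[H⁺]) = 1 / (1 + 10^-1.63 + 10^-1.91)
   = 1 / (1 + 0.023442 + 0.012303) = 1/1.0357 = 0.9655

α₁ = 0.965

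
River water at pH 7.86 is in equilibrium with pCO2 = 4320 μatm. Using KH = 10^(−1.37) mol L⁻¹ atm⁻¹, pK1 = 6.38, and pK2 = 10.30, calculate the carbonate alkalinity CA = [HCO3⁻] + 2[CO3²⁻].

[CO2*] = KH · pCO2 = 10^(−1.37) × 4320×10^-6 = 1.843×10^-4 mol/L
α₀ = 1/(1 + K1/[H⁺] + K1K2/[H⁺]²) = 1/(1 + 10^+1.48 + 10^-0.96) = 0.03194
DIC = [CO2*]/α₀ = 1.843×10^-4 / 0.03194 = 5.770 mmol/L
CA = (α₁ + 2α₂)·DIC = (0.9646 + 2×0.003502) × 5.770 = 5.61 mmol/L

CA = 5.61 mmol/L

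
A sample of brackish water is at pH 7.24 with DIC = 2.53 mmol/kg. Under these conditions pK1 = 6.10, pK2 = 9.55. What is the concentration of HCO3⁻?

α₁ = 1 / (1 + [H⁺]/K1 + K2/[H⁺]) = 1 / (1 + 10^-1.14 + 10^-2.31)
   = 1 / (1 + 0.072444 + 0.0048978) = 1/1.0773 = 0.9282
[HCO3⁻] = α₁ × DIC = 0.9282 × 2.53 = 2.35 mmol/kg

[HCO3⁻] = 2.35 mmol/kg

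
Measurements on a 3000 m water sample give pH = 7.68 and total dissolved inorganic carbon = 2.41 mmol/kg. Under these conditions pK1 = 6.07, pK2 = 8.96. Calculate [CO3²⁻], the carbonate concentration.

[CO3²⁻] = 0.117 mmol/kg

α₂ = 1 / (1 + [H⁺]/K2 + [H⁺]²/(K1K2)) = 1 / (1 + 10^+1.28 + 10^-0.33)
   = 1 / (1 + 19.055 + 0.46774) = 1/20.522 = 0.04873
[CO3²⁻] = α₂ × DIC = 0.04873 × 2.41 = 0.117 mmol/kg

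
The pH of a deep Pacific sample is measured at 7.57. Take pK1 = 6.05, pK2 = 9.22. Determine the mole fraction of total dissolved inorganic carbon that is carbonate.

α₂ = 1 / (1 + [H⁺]/K2 + [H⁺]²/(K1K2)) = 1 / (1 + 10^+1.65 + 10^+0.13)
   = 1 / (1 + 44.668 + 1.3490) = 1/47.017 = 0.02127

α₂ = 0.0213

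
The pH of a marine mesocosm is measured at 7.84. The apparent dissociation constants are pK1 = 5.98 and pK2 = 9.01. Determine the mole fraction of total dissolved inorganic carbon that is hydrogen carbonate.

α₁ = 0.925

α₁ = 1 / (1 + [H⁺]/K1 + K2/[H⁺]) = 1 / (1 + 10^-1.86 + 10^-1.17)
   = 1 / (1 + 0.013804 + 0.067608) = 1/1.0814 = 0.9247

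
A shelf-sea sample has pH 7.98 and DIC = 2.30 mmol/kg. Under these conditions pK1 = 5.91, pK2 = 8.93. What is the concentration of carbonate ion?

[CO3²⁻] = 0.230 mmol/kg

α₂ = 1 / (1 + [H⁺]/K2 + [H⁺]²/(K1K2)) = 1 / (1 + 10^+0.95 + 10^-1.12)
   = 1 / (1 + 8.9125 + 0.075858) = 1/9.9884 = 0.1001
[CO3²⁻] = α₂ × DIC = 0.1001 × 2.30 = 0.230 mmol/kg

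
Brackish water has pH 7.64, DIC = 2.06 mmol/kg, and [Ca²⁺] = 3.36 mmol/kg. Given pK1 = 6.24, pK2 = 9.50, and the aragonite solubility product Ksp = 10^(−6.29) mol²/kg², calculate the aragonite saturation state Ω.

Ω = 0.177

α₂ = 1 / (1 + [H⁺]/K2 + [H⁺]²/(K1K2)) = 1 / (1 + 10^+1.86 + 10^+0.46)
   = 1 / (1 + 72.444 + 2.8840) = 1/76.328 = 0.01310
[CO3²⁻] = α₂ × DIC = 0.01310 × 2.06 = 0.02699 mmol/kg
Ksp = 10^(−6.29) = 5.129×10^-7
Ω = [Ca²⁺][CO3²⁻]/Ksp = (3.36×10^-3)(2.699×10^-5) / 5.129×10^-7 = 0.177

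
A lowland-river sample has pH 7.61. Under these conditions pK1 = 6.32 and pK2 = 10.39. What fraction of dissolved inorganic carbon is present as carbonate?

α₂ = 1 / (1 + [H⁺]/K2 + [H⁺]²/(K1K2)) = 1 / (1 + 10^+2.78 + 10^+1.49)
   = 1 / (1 + 602.56 + 30.903) = 1/634.46 = 0.001576

α₂ = 0.00158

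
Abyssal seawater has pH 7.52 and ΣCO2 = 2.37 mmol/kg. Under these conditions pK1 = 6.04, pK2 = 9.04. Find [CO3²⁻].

α₂ = 1 / (1 + [H⁺]/K2 + [H⁺]²/(K1K2)) = 1 / (1 + 10^+1.52 + 10^+0.04)
   = 1 / (1 + 33.113 + 1.0965) = 1/35.210 = 0.02840
[CO3²⁻] = α₂ × DIC = 0.02840 × 2.37 = 0.0673 mmol/kg

[CO3²⁻] = 0.0673 mmol/kg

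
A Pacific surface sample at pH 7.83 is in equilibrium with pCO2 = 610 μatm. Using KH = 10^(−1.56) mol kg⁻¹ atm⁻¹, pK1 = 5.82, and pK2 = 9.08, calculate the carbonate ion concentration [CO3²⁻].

[CO2*] = KH · pCO2 = 10^(−1.56) × 610×10^-6 = 1.680×10^-5 mol/kg
α₀ = 1/(1 + K1/[H⁺] + K1K2/[H⁺]²) = 1/(1 + 10^+2.01 + 10^+0.76) = 0.009167
DIC = [CO2*]/α₀ = 1.680×10^-5 / 0.009167 = 1.833 mmol/kg
[CO3²⁻] = α₂·DIC; α₂ = 0.05275, so [CO3²⁻] = 0.05275 × 1.833 = 0.0967 mmol/kg

[CO3²⁻] = 0.0967 mmol/kg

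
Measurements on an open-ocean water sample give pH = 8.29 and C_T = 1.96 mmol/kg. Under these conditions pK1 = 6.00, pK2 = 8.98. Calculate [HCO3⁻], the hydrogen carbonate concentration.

α₁ = 1 / (1 + [H⁺]/K1 + K2/[H⁺]) = 1 / (1 + 10^-2.29 + 10^-0.69)
   = 1 / (1 + 0.0051286 + 0.20417) = 1/1.2093 = 0.8269
[HCO3⁻] = α₁ × DIC = 0.8269 × 1.96 = 1.62 mmol/kg

[HCO3⁻] = 1.62 mmol/kg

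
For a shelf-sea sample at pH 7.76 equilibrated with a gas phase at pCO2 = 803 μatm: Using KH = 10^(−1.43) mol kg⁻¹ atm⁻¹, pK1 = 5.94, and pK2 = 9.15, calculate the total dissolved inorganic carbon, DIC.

DIC = 2.08 mmol/kg

[CO2*] = KH · pCO2 = 10^(−1.43) × 803×10^-6 = 2.983×10^-5 mol/kg
α₀ = 1/(1 + K1/[H⁺] + K1K2/[H⁺]²) = 1/(1 + 10^+1.82 + 10^+0.43) = 0.01433
DIC = [CO2*]/α₀ = 2.983×10^-5 / 0.01433 = 2.08 mmol/kg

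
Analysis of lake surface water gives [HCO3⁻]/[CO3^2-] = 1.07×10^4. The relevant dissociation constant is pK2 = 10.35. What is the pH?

From K2 = [H⁺][CO3^2-]/[HCO3⁻]:  pH = pK2 − log₁₀([HCO3⁻]/[CO3^2-])
log₁₀(1.07×10^4) = +4.029
pH = 10.35 − (+4.029) = 6.32

pH = 6.32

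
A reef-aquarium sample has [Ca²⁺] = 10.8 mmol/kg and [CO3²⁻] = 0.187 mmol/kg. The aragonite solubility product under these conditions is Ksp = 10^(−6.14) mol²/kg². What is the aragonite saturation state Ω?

Ω = 2.79

Ksp = 10^(−6.14) = 7.244×10^-7
Ω = [Ca²⁺][CO3²⁻]/Ksp = (10.8×10^-3)(0.187×10^-3) / 7.244×10^-7 = 2.79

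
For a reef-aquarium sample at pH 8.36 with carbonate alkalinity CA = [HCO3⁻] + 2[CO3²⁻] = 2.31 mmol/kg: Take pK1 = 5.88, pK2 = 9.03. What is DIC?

DIC = 1.97 mmol/kg

CA = [HCO3⁻] + 2[CO3²⁻] = (α₁ + 2α₂)·DIC
At pH 8.36: [H⁺]/K1 = 10^-2.48 = 0.0033113, K2/[H⁺] = 10^-0.67 = 0.21380
α₁ = 1/(1 + 0.0033113 + 0.21380) = 1/1.2171 = 0.8216; α₂ = α₁·K2/[H⁺] = 0.1757
α₁ + 2α₂ = 1.1729
DIC = CA / (α₁ + 2α₂) = 2.31 / 1.1729 = 1.97 mmol/kg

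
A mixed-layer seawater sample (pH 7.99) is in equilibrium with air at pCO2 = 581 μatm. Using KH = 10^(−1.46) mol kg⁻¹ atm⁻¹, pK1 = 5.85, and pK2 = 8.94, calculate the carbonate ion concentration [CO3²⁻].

[CO2*] = KH · pCO2 = 10^(−1.46) × 581×10^-6 = 2.015×10^-5 mol/kg
α₀ = 1/(1 + K1/[H⁺] + K1K2/[H⁺]²) = 1/(1 + 10^+2.14 + 10^+1.19) = 0.006471
DIC = [CO2*]/α₀ = 2.015×10^-5 / 0.006471 = 3.113 mmol/kg
[CO3²⁻] = α₂·DIC; α₂ = 0.1002, so [CO3²⁻] = 0.1002 × 3.113 = 0.312 mmol/kg

[CO3²⁻] = 0.312 mmol/kg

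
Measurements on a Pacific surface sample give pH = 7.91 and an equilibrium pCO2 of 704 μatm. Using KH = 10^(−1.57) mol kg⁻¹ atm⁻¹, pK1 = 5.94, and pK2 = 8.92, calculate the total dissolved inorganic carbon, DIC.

[CO2*] = KH · pCO2 = 10^(−1.57) × 704×10^-6 = 1.895×10^-5 mol/kg
α₀ = 1/(1 + K1/[H⁺] + K1K2/[H⁺]²) = 1/(1 + 10^+1.97 + 10^+0.96) = 0.009667
DIC = [CO2*]/α₀ = 1.895×10^-5 / 0.009667 = 1.96 mmol/kg

DIC = 1.96 mmol/kg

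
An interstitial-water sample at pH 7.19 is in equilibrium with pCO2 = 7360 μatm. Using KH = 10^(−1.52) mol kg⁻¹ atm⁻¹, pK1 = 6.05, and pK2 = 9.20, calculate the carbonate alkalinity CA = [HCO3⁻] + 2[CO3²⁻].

[CO2*] = KH · pCO2 = 10^(−1.52) × 7360×10^-6 = 2.223×10^-4 mol/kg
α₀ = 1/(1 + K1/[H⁺] + K1K2/[H⁺]²) = 1/(1 + 10^+1.14 + 10^-0.87) = 0.06694
DIC = [CO2*]/α₀ = 2.223×10^-4 / 0.06694 = 3.320 mmol/kg
CA = (α₁ + 2α₂)·DIC = (0.9240 + 2×0.009030) × 3.320 = 3.13 mmol/kg

CA = 3.13 mmol/kg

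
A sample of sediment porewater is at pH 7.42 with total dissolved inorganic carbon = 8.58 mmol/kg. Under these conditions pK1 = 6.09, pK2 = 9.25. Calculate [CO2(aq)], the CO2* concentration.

[CO2*] = 0.378 mmol/kg

α₀ = 1 / (1 + K1/[H⁺] + K1K2/[H⁺]²) = 1 / (1 + 10^+1.33 + 10^-0.50)
   = 1 / (1 + 21.380 + 0.31623) = 1/22.696 = 0.04406
[CO2*] = α₀ × DIC = 0.04406 × 8.58 = 0.378 mmol/kg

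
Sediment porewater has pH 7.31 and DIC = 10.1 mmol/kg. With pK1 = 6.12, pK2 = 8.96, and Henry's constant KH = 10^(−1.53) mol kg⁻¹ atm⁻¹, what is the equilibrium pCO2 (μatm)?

pCO2 = 2.03×10^4 μatm

α₀ = 1 / (1 + K1/[H⁺] + K1K2/[H⁺]²) = 1 / (1 + 10^+1.19 + 10^-0.46)
   = 1 / (1 + 15.488 + 0.34674) = 1/16.835 = 0.05940
[CO2*] = α₀ × DIC = 0.05940 × 10.1 = 0.5999 mmol/kg
pCO2 = [CO2*]/KH = 5.999×10^-4 / 2.951×10^-2 = 2.03×10^4 μatm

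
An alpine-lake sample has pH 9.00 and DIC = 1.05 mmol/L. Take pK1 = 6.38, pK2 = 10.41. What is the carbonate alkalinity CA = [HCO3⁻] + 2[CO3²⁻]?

CA = [HCO3⁻] + 2[CO3²⁻] = (α₁ + 2α₂)·DIC
At pH 9.00: [H⁺]/K1 = 10^-2.62 = 0.0023988, K2/[H⁺] = 10^-1.41 = 0.038905
α₁ = 1/(1 + 0.0023988 + 0.038905) = 1/1.0413 = 0.9603; α₂ = α₁·K2/[H⁺] = 0.03736
α₁ + 2α₂ = 1.0351
CA = 1.0351 × 1.05 = 1.09 mmol/L

CA = 1.09 mmol/L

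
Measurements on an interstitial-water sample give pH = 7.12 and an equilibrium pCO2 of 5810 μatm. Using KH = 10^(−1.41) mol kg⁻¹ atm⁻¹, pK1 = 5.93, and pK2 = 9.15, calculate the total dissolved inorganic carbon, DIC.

[CO2*] = KH · pCO2 = 10^(−1.41) × 5810×10^-6 = 2.260×10^-4 mol/kg
α₀ = 1/(1 + K1/[H⁺] + K1K2/[H⁺]²) = 1/(1 + 10^+1.19 + 10^-0.84) = 0.06012
DIC = [CO2*]/α₀ = 2.260×10^-4 / 0.06012 = 3.76 mmol/kg

DIC = 3.76 mmol/kg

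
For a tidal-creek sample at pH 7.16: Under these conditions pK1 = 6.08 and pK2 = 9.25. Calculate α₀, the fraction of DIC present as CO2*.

α₀ = 0.0762

α₀ = 1 / (1 + K1/[H⁺] + K1K2/[H⁺]²) = 1 / (1 + 10^+1.08 + 10^-1.01)
   = 1 / (1 + 12.023 + 0.097724) = 1/13.120 = 0.07622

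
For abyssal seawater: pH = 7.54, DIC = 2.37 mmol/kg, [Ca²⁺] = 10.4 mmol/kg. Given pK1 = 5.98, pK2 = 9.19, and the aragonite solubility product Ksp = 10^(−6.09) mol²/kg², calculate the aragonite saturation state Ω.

Ω = 0.647

α₂ = 1 / (1 + [H⁺]/K2 + [H⁺]²/(K1K2)) = 1 / (1 + 10^+1.65 + 10^+0.09)
   = 1 / (1 + 44.668 + 1.2303) = 1/46.899 = 0.02132
[CO3²⁻] = α₂ × DIC = 0.02132 × 2.37 = 0.05053 mmol/kg
Ksp = 10^(−6.09) = 8.128×10^-7
Ω = [Ca²⁺][CO3²⁻]/Ksp = (10.4×10^-3)(5.053×10^-5) / 8.128×10^-7 = 0.647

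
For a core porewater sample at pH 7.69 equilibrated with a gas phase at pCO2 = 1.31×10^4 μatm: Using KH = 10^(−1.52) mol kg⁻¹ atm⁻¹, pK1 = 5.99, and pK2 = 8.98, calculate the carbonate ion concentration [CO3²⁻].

[CO2*] = KH · pCO2 = 10^(−1.52) × 1.31×10^4×10^-6 = 3.956×10^-4 mol/kg
α₀ = 1/(1 + K1/[H⁺] + K1K2/[H⁺]²) = 1/(1 + 10^+1.70 + 10^+0.41) = 0.01863
DIC = [CO2*]/α₀ = 3.956×10^-4 / 0.01863 = 21.24 mmol/kg
[CO3²⁻] = α₂·DIC; α₂ = 0.04788, so [CO3²⁻] = 0.04788 × 21.24 = 1.02 mmol/kg

[CO3²⁻] = 1.02 mmol/kg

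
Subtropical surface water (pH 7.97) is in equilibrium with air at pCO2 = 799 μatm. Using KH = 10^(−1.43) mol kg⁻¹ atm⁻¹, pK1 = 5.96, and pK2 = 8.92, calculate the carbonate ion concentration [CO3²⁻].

[CO2*] = KH · pCO2 = 10^(−1.43) × 799×10^-6 = 2.969×10^-5 mol/kg
α₀ = 1/(1 + K1/[H⁺] + K1K2/[H⁺]²) = 1/(1 + 10^+2.01 + 10^+1.06) = 0.008710
DIC = [CO2*]/α₀ = 2.969×10^-5 / 0.008710 = 3.408 mmol/kg
[CO3²⁻] = α₂·DIC; α₂ = 0.1000, so [CO3²⁻] = 0.1000 × 3.408 = 0.341 mmol/kg

[CO3²⁻] = 0.341 mmol/kg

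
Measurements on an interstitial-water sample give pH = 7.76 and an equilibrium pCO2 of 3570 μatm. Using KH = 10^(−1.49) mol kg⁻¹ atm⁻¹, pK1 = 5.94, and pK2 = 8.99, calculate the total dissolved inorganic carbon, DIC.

[CO2*] = KH · pCO2 = 10^(−1.49) × 3570×10^-6 = 1.155×10^-4 mol/kg
α₀ = 1/(1 + K1/[H⁺] + K1K2/[H⁺]²) = 1/(1 + 10^+1.82 + 10^+0.59) = 0.01409
DIC = [CO2*]/α₀ = 1.155×10^-4 / 0.01409 = 8.20 mmol/kg

DIC = 8.20 mmol/kg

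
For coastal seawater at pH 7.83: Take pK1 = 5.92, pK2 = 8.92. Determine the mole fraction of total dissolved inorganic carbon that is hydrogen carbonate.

α₁ = 1 / (1 + [H⁺]/K1 + K2/[H⁺]) = 1 / (1 + 10^-1.91 + 10^-1.09)
   = 1 / (1 + 0.012303 + 0.081283) = 1/1.0936 = 0.9144

α₁ = 0.914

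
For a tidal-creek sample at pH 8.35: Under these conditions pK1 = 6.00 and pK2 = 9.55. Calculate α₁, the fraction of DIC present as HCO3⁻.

α₁ = 0.937

α₁ = 1 / (1 + [H⁺]/K1 + K2/[H⁺]) = 1 / (1 + 10^-2.35 + 10^-1.20)
   = 1 / (1 + 0.0044668 + 0.063096) = 1/1.0676 = 0.9367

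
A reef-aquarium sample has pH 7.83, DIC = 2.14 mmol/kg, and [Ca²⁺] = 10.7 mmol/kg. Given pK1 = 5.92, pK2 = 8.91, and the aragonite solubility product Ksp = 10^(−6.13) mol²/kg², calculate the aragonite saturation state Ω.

Ω = 2.35

α₂ = 1 / (1 + [H⁺]/K2 + [H⁺]²/(K1K2)) = 1 / (1 + 10^+1.08 + 10^-0.83)
   = 1 / (1 + 12.023 + 0.14791) = 1/13.171 = 0.07593
[CO3²⁻] = α₂ × DIC = 0.07593 × 2.14 = 0.1625 mmol/kg
Ksp = 10^(−6.13) = 7.413×10^-7
Ω = [Ca²⁺][CO3²⁻]/Ksp = (10.7×10^-3)(1.625×10^-4) / 7.413×10^-7 = 2.35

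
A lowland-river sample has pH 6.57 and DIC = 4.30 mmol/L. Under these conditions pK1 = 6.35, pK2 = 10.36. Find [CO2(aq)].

α₀ = 1 / (1 + K1/[H⁺] + K1K2/[H⁺]²) = 1 / (1 + 10^+0.22 + 10^-3.57)
   = 1 / (1 + 1.6596 + 0.00026915) = 1/2.6599 = 0.3760
[CO2*] = α₀ × DIC = 0.3760 × 4.30 = 1.62 mmol/L

[CO2*] = 1.62 mmol/L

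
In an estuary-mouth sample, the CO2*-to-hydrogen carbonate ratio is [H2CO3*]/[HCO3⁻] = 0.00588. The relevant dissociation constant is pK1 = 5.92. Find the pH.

pH = 8.15

From K1 = [H⁺][HCO3⁻]/[H2CO3*]:  pH = pK1 − log₁₀([H2CO3*]/[HCO3⁻])
log₁₀(0.00588) = -2.231
pH = 5.92 − (-2.231) = 8.15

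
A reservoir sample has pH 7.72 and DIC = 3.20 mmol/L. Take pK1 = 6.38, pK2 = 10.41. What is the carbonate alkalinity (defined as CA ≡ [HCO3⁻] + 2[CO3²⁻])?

CA = [HCO3⁻] + 2[CO3²⁻] = (α₁ + 2α₂)·DIC
At pH 7.72: [H⁺]/K1 = 10^-1.34 = 0.045709, K2/[H⁺] = 10^-2.69 = 0.0020417
α₁ = 1/(1 + 0.045709 + 0.0020417) = 1/1.0478 = 0.9544; α₂ = α₁·K2/[H⁺] = 0.001949
α₁ + 2α₂ = 0.9583
CA = 0.9583 × 3.20 = 3.07 mmol/L

CA = 3.07 mmol/L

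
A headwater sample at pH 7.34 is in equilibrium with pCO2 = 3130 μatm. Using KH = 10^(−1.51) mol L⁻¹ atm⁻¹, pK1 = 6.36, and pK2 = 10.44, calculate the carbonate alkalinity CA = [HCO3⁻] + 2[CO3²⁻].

[CO2*] = KH · pCO2 = 10^(−1.51) × 3130×10^-6 = 9.673×10^-5 mol/L
α₀ = 1/(1 + K1/[H⁺] + K1K2/[H⁺]²) = 1/(1 + 10^+0.98 + 10^-2.12) = 0.09472
DIC = [CO2*]/α₀ = 9.673×10^-5 / 0.09472 = 1.021 mmol/L
CA = (α₁ + 2α₂)·DIC = (0.9046 + 2×0.0007185) × 1.021 = 0.925 mmol/L

CA = 0.925 mmol/L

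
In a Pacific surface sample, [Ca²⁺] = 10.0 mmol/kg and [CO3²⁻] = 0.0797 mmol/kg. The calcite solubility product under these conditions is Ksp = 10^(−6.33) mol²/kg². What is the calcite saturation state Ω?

Ω = 1.70

Ksp = 10^(−6.33) = 4.677×10^-7
Ω = [Ca²⁺][CO3²⁻]/Ksp = (10.0×10^-3)(0.0797×10^-3) / 4.677×10^-7 = 1.70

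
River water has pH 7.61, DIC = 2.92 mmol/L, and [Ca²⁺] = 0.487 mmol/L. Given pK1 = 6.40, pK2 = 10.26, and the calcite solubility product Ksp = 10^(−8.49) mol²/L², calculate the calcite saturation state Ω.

Ω = 0.925

α₂ = 1 / (1 + [H⁺]/K2 + [H⁺]²/(K1K2)) = 1 / (1 + 10^+2.65 + 10^+1.44)
   = 1 / (1 + 446.68 + 27.542) = 1/475.23 = 0.002104
[CO3²⁻] = α₂ × DIC = 0.002104 × 2.92 = 0.006144 mmol/L = 6.144 μmol/L
Ksp = 10^(−8.49) = 3.236×10^-9
Ω = [Ca²⁺][CO3²⁻]/Ksp = (0.487×10^-3)(6.144×10^-6) / 3.236×10^-9 = 0.925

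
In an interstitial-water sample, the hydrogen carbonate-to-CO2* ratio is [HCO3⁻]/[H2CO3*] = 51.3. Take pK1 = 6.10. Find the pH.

From K1 = [H⁺][HCO3⁻]/[H2CO3*]:  pH = pK1 + log₁₀([HCO3⁻]/[H2CO3*])
log₁₀(51.3) = +1.710
pH = 6.10 + (+1.710) = 7.81

pH = 7.81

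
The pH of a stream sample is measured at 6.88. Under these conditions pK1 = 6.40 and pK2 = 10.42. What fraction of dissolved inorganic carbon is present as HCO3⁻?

α₁ = 0.751

α₁ = 1 / (1 + [H⁺]/K1 + K2/[H⁺]) = 1 / (1 + 10^-0.48 + 10^-3.54)
   = 1 / (1 + 0.33113 + 0.00028840) = 1/1.3314 = 0.7511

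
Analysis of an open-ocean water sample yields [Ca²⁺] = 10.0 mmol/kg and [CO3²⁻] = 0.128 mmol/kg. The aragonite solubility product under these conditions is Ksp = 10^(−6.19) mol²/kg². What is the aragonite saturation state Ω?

Ω = 1.98

Ksp = 10^(−6.19) = 6.457×10^-7
Ω = [Ca²⁺][CO3²⁻]/Ksp = (10.0×10^-3)(0.128×10^-3) / 6.457×10^-7 = 1.98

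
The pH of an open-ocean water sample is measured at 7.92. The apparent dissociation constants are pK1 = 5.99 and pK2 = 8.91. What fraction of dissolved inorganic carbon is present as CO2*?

α₀ = 1 / (1 + K1/[H⁺] + K1K2/[H⁺]²) = 1 / (1 + 10^+1.93 + 10^+0.94)
   = 1 / (1 + 85.114 + 8.7096) = 1/94.823 = 0.01055

α₀ = 0.0105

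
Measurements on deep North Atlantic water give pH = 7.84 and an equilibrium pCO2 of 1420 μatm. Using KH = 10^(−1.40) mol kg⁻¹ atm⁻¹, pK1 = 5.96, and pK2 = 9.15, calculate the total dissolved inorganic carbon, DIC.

DIC = 4.55 mmol/kg

[CO2*] = KH · pCO2 = 10^(−1.40) × 1420×10^-6 = 5.653×10^-5 mol/kg
α₀ = 1/(1 + K1/[H⁺] + K1K2/[H⁺]²) = 1/(1 + 10^+1.88 + 10^+0.57) = 0.01241
DIC = [CO2*]/α₀ = 5.653×10^-5 / 0.01241 = 4.55 mmol/kg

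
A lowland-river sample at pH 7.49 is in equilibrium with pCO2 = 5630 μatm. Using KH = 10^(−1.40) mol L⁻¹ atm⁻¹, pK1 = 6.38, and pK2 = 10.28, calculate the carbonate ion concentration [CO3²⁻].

[CO3²⁻] = 4.68 μmol/L

[CO2*] = KH · pCO2 = 10^(−1.40) × 5630×10^-6 = 2.241×10^-4 mol/L
α₀ = 1/(1 + K1/[H⁺] + K1K2/[H⁺]²) = 1/(1 + 10^+1.11 + 10^-1.68) = 0.07192
DIC = [CO2*]/α₀ = 2.241×10^-4 / 0.07192 = 3.116 mmol/L
[CO3²⁻] = α₂·DIC; α₂ = 0.001503, so [CO3²⁻] = 0.001503 × 3.116 = 0.00468 mmol/L = 4.68 μmol/L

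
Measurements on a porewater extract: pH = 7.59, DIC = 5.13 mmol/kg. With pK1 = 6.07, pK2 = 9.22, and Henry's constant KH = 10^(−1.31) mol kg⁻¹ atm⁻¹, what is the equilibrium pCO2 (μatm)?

pCO2 = 3000 μatm

α₀ = 1 / (1 + K1/[H⁺] + K1K2/[H⁺]²) = 1 / (1 + 10^+1.52 + 10^-0.11)
   = 1 / (1 + 33.113 + 0.77625) = 1/34.889 = 0.02866
[CO2*] = α₀ × DIC = 0.02866 × 5.13 = 0.1470 mmol/kg
pCO2 = [CO2*]/KH = 1.470×10^-4 / 4.898×10^-2 = 3000 μatm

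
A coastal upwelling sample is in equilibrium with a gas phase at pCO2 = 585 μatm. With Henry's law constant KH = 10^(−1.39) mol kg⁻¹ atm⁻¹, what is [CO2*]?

KH = 10^(−1.39) = 4.074×10^-2 mol kg⁻¹ atm⁻¹
[CO2*] = KH · pCO2 = 4.074×10^-2 × 585×10^-6 atm = 2.38×10^-5 mol/kg

[CO2*] = 23.8 μmol/kg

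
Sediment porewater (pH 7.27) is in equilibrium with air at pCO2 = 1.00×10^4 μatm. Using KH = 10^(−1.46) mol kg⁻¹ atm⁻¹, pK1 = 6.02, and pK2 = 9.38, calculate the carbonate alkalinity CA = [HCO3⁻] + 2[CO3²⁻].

CA = 6.26 mmol/kg

[CO2*] = KH · pCO2 = 10^(−1.46) × 1.00×10^4×10^-6 = 3.467×10^-4 mol/kg
α₀ = 1/(1 + K1/[H⁺] + K1K2/[H⁺]²) = 1/(1 + 10^+1.25 + 10^-0.86) = 0.05285
DIC = [CO2*]/α₀ = 3.467×10^-4 / 0.05285 = 6.561 mmol/kg
CA = (α₁ + 2α₂)·DIC = (0.9399 + 2×0.007296) × 6.561 = 6.26 mmol/kg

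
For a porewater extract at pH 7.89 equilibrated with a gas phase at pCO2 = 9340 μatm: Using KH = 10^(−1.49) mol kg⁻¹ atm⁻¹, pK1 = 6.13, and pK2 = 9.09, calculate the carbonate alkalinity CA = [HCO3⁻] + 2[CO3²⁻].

CA = 19.6 mmol/kg

[CO2*] = KH · pCO2 = 10^(−1.49) × 9340×10^-6 = 3.022×10^-4 mol/kg
α₀ = 1/(1 + K1/[H⁺] + K1K2/[H⁺]²) = 1/(1 + 10^+1.76 + 10^+0.56) = 0.01608
DIC = [CO2*]/α₀ = 3.022×10^-4 / 0.01608 = 18.79 mmol/kg
CA = (α₁ + 2α₂)·DIC = (0.9255 + 2×0.05840) × 18.79 = 19.6 mmol/kg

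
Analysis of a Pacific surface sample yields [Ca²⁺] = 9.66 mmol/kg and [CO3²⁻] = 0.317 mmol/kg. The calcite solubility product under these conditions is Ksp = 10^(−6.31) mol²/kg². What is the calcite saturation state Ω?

Ω = 6.25

Ksp = 10^(−6.31) = 4.898×10^-7
Ω = [Ca²⁺][CO3²⁻]/Ksp = (9.66×10^-3)(0.317×10^-3) / 4.898×10^-7 = 6.25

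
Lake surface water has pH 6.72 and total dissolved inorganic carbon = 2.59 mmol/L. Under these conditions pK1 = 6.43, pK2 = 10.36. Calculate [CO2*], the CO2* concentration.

α₀ = 1 / (1 + K1/[H⁺] + K1K2/[H⁺]²) = 1 / (1 + 10^+0.29 + 10^-3.35)
   = 1 / (1 + 1.9498 + 0.00044668) = 1/2.9503 = 0.3389
[CO2*] = α₀ × DIC = 0.3389 × 2.59 = 0.878 mmol/L

[CO2*] = 0.878 mmol/L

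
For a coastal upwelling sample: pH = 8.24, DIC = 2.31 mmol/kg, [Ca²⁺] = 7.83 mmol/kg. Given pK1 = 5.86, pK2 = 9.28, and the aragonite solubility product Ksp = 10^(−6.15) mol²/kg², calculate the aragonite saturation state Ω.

Ω = 2.13

α₂ = 1 / (1 + [H⁺]/K2 + [H⁺]²/(K1K2)) = 1 / (1 + 10^+1.04 + 10^-1.34)
   = 1 / (1 + 10.965 + 0.045709) = 1/12.010 = 0.08326
[CO3²⁻] = α₂ × DIC = 0.08326 × 2.31 = 0.1923 mmol/kg
Ksp = 10^(−6.15) = 7.079×10^-7
Ω = [Ca²⁺][CO3²⁻]/Ksp = (7.83×10^-3)(1.923×10^-4) / 7.079×10^-7 = 2.13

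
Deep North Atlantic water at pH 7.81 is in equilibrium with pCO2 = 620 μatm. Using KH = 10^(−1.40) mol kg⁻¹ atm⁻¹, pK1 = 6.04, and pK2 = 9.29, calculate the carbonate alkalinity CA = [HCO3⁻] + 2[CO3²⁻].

[CO2*] = KH · pCO2 = 10^(−1.40) × 620×10^-6 = 2.468×10^-5 mol/kg
α₀ = 1/(1 + K1/[H⁺] + K1K2/[H⁺]²) = 1/(1 + 10^+1.77 + 10^+0.29) = 0.01617
DIC = [CO2*]/α₀ = 2.468×10^-5 / 0.01617 = 1.526 mmol/kg
CA = (α₁ + 2α₂)·DIC = (0.9523 + 2×0.03153) × 1.526 = 1.55 mmol/kg

CA = 1.55 mmol/kg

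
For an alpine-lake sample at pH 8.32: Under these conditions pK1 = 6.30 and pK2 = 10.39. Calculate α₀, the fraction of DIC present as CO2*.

α₀ = 0.00938

α₀ = 1 / (1 + K1/[H⁺] + K1K2/[H⁺]²) = 1 / (1 + 10^+2.02 + 10^-0.05)
   = 1 / (1 + 104.71 + 0.89125) = 1/106.60 = 0.009381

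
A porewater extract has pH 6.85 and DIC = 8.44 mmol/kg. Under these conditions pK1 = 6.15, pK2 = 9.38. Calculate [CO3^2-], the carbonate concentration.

α₂ = 1 / (1 + [H⁺]/K2 + [H⁺]²/(K1K2)) = 1 / (1 + 10^+2.53 + 10^+1.83)
   = 1 / (1 + 338.84 + 67.608) = 1/407.45 = 0.002454
[CO3²⁻] = α₂ × DIC = 0.002454 × 8.44 = 0.0207 mmol/kg

[CO3²⁻] = 0.0207 mmol/kg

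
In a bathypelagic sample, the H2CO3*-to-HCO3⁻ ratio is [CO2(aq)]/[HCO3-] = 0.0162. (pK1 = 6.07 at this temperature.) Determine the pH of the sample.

From K1 = [H⁺][HCO3-]/[CO2(aq)]:  pH = pK1 − log₁₀([CO2(aq)]/[HCO3-])
log₁₀(0.0162) = -1.790
pH = 6.07 − (-1.790) = 7.86

pH = 7.86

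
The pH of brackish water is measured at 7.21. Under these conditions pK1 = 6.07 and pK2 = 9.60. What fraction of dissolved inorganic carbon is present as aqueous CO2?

α₀ = 1 / (1 + K1/[H⁺] + K1K2/[H⁺]²) = 1 / (1 + 10^+1.14 + 10^-1.25)
   = 1 / (1 + 13.804 + 0.056234) = 1/14.860 = 0.06729

α₀ = 0.0673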